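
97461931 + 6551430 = 104013361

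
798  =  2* 399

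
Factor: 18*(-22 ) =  -396  =  -2^2*3^2*11^1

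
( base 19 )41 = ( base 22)3b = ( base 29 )2j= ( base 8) 115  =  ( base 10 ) 77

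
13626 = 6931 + 6695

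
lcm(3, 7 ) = 21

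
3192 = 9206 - 6014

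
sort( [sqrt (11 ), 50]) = [ sqrt ( 11),50]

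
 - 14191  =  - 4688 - 9503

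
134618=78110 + 56508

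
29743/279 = 29743/279= 106.61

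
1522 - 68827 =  - 67305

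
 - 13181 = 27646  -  40827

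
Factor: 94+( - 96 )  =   - 2^1=- 2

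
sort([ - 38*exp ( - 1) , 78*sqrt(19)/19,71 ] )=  [ - 38*exp ( - 1), 78*sqrt(19 )/19, 71] 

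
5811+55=5866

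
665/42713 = 665/42713 = 0.02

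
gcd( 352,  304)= 16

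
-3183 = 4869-8052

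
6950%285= 110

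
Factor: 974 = 2^1*487^1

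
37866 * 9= 340794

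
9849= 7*1407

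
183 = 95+88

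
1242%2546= 1242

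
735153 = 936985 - 201832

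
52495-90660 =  - 38165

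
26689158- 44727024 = - 18037866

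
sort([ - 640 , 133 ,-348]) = [  -  640, - 348 , 133]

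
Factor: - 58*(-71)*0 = 0 = 0^1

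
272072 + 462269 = 734341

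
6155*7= 43085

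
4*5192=20768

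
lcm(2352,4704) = 4704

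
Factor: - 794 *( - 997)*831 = 657834558 = 2^1*3^1 * 277^1*397^1*997^1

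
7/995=7/995  =  0.01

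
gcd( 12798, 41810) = 2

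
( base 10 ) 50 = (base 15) 35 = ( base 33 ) 1H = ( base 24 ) 22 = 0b110010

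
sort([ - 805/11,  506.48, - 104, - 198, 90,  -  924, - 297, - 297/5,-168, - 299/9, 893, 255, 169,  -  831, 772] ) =[  -  924,  -  831, - 297,  -  198, - 168, - 104, - 805/11 ,  -  297/5,-299/9, 90, 169,255, 506.48, 772  ,  893] 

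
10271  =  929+9342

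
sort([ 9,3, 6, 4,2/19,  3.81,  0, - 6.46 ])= [ - 6.46, 0,2/19, 3,3.81, 4,6, 9 ] 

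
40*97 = 3880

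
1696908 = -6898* ( - 246 ) 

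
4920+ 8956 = 13876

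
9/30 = 3/10 = 0.30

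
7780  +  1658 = 9438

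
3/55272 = 1/18424 = 0.00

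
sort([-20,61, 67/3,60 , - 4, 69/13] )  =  [-20,-4,69/13, 67/3, 60, 61 ] 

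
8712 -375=8337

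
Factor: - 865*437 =  -  378005 = -5^1*19^1 * 23^1*173^1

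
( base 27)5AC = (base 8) 7527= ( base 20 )9g7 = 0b111101010111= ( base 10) 3927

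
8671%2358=1597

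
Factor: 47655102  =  2^1*3^1*11^1*722047^1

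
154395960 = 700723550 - 546327590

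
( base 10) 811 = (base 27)131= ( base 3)1010001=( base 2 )1100101011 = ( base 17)2DC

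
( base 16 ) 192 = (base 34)BS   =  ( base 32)CI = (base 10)402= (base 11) 336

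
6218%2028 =134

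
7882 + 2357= 10239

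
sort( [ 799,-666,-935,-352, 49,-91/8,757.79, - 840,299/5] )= [ - 935, - 840, - 666, - 352, -91/8,49,299/5, 757.79,799]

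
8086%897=13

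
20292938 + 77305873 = 97598811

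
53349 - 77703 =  - 24354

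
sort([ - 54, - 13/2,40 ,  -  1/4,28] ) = [ - 54, - 13/2, - 1/4,28, 40]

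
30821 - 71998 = - 41177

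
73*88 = 6424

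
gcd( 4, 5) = 1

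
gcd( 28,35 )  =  7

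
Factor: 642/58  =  3^1*29^( - 1)*107^1 = 321/29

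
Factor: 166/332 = 1/2 = 2^(- 1 ) 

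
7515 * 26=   195390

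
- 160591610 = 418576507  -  579168117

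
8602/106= 81 + 8/53 = 81.15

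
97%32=1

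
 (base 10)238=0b11101110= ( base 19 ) CA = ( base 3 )22211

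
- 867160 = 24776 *( - 35 ) 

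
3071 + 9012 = 12083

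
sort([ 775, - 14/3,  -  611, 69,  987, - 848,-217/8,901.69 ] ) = [ - 848,-611, - 217/8,  -  14/3, 69 , 775,  901.69 , 987] 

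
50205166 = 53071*946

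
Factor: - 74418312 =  - 2^3*3^1*269^1*11527^1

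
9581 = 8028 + 1553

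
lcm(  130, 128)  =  8320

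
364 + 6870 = 7234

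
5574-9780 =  - 4206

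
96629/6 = 16104 + 5/6 = 16104.83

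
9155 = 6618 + 2537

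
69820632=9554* 7308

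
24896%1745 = 466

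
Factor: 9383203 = 61^1*101^1*1523^1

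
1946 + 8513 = 10459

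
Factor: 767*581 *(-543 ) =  - 241975461 = - 3^1 * 7^1*13^1*59^1*83^1*181^1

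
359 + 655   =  1014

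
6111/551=11 +50/551 = 11.09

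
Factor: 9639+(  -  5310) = 4329=3^2 * 13^1*37^1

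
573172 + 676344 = 1249516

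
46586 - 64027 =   -  17441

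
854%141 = 8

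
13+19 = 32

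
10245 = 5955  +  4290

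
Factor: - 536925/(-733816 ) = 2^( - 3 )*3^1*5^2*29^ ( - 1 )*3163^(  -  1 )*7159^1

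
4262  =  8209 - 3947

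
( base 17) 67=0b1101101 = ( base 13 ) 85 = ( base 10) 109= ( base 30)3J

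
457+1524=1981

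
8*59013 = 472104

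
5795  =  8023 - 2228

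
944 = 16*59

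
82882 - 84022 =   -  1140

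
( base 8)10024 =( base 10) 4116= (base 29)4PR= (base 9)5573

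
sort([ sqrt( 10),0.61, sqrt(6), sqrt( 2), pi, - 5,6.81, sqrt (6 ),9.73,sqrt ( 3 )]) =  [ - 5, 0.61,sqrt(2),  sqrt(3) , sqrt( 6) , sqrt(6),  pi, sqrt( 10), 6.81, 9.73 ]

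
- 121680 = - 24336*5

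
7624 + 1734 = 9358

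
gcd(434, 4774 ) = 434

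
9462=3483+5979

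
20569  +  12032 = 32601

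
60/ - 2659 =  - 60/2659 = -  0.02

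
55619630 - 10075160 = 45544470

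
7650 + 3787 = 11437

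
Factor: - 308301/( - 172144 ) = 831/464= 2^(  -  4)*3^1 * 29^( - 1)*277^1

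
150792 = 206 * 732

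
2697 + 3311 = 6008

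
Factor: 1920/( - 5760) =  - 3^( - 1 ) = - 1/3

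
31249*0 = 0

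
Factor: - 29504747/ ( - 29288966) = 2^( - 1)*7^( - 2 ) *53^( -1)*  5639^( - 1)*29504747^1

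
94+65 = 159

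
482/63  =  7+ 41/63=7.65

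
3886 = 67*58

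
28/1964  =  7/491 = 0.01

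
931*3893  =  3624383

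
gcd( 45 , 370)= 5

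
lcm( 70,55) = 770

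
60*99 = 5940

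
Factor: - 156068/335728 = - 39017/83932   =  - 2^( -2) * 11^1*3547^1*20983^( - 1)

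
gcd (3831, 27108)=3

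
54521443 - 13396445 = 41124998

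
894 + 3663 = 4557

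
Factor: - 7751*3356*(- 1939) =2^2 * 7^1*23^1 *277^1*337^1*839^1 = 50437958284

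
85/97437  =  85/97437 =0.00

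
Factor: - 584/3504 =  - 1/6 = - 2^( - 1) *3^( - 1)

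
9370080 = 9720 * 964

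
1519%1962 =1519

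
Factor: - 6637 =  - 6637^1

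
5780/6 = 2890/3 = 963.33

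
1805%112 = 13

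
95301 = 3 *31767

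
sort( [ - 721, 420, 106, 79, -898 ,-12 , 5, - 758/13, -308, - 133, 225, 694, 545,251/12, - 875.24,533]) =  [ - 898,- 875.24,- 721, - 308, - 133, - 758/13,-12,5, 251/12, 79,106,225, 420, 533 , 545,694 ] 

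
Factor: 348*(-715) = - 2^2  *3^1*5^1*11^1*13^1*29^1= -248820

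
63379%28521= 6337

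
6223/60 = 6223/60 = 103.72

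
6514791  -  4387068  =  2127723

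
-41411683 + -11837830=-53249513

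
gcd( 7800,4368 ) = 312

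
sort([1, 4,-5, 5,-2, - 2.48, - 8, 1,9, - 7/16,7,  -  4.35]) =[ - 8, - 5, - 4.35,-2.48, -2, - 7/16, 1 , 1, 4, 5,7,9 ]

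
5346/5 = 1069 + 1/5 = 1069.20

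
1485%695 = 95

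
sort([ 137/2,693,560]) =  [137/2,  560, 693] 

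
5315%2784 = 2531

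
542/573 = 542/573=0.95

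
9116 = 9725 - 609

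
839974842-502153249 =337821593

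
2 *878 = 1756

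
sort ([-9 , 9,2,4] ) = [ - 9,  2,4,  9 ] 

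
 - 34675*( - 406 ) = 14078050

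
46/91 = 46/91 = 0.51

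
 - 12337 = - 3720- 8617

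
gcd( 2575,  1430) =5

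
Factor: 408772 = 2^2*7^1*13^1*1123^1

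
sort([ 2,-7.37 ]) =[- 7.37,2 ]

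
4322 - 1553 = 2769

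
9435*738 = 6963030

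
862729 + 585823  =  1448552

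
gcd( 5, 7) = 1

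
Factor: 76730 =2^1*5^1*7673^1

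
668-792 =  - 124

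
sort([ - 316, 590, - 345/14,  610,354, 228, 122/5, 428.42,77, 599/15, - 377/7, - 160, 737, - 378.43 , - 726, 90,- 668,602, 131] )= [-726,  -  668, - 378.43, - 316, - 160, - 377/7, - 345/14,122/5,599/15,77,90, 131,228, 354, 428.42,590 , 602,610,737 ] 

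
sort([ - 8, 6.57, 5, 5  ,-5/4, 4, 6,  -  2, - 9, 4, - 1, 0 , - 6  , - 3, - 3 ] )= [- 9 , - 8, - 6, - 3, - 3, - 2, - 5/4,- 1, 0 , 4, 4,5,5, 6, 6.57 ]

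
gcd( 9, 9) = 9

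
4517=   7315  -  2798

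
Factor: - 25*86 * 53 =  - 113950 = -2^1 *5^2*43^1 * 53^1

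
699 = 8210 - 7511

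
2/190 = 1/95 =0.01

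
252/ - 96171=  - 1+31973/32057 =- 0.00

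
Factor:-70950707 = - 17^1*4173571^1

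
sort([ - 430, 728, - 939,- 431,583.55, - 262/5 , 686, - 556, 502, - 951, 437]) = [  -  951 ,-939, - 556, - 431, - 430, - 262/5, 437, 502, 583.55,686  ,  728 ] 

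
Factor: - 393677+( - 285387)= - 2^3*29^1*2927^1 = - 679064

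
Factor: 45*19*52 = 44460 = 2^2*3^2*5^1*13^1*19^1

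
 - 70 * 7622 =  - 533540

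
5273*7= 36911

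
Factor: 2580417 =3^5 * 7^1*37^1*41^1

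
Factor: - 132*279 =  - 2^2 *3^3*11^1 * 31^1 = - 36828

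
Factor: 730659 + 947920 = 1678579 = 7^1*37^1*6481^1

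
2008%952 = 104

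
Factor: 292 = 2^2*73^1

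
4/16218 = 2/8109 = 0.00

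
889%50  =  39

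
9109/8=1138 + 5/8 =1138.62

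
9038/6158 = 4519/3079=1.47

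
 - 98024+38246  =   - 59778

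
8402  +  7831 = 16233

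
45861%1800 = 861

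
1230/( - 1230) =-1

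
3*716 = 2148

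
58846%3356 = 1794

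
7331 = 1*7331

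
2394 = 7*342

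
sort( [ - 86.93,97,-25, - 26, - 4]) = [ - 86.93, - 26,-25,-4,  97 ] 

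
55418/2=27709 = 27709.00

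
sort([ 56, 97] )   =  [ 56,97] 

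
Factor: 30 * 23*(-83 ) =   -  2^1*3^1*5^1*23^1*83^1= - 57270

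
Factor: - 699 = -3^1*233^1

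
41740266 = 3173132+38567134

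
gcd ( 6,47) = 1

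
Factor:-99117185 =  - 5^1*19823437^1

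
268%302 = 268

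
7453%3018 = 1417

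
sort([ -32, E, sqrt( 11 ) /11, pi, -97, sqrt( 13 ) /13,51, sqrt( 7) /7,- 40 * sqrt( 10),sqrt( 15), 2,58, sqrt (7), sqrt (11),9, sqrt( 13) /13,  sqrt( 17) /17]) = [ - 40*sqrt( 10 ), - 97, - 32, sqrt( 17 )/17, sqrt( 13 )/13, sqrt( 13)/13,sqrt (11) /11, sqrt(7)/7, 2, sqrt( 7 )  ,  E,  pi, sqrt( 11), sqrt(15 ), 9,51,58]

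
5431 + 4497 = 9928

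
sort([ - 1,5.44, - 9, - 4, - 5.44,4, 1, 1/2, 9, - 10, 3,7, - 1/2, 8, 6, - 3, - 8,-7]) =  [  -  10, - 9, - 8, -7, - 5.44,-4, - 3, - 1, - 1/2, 1/2, 1,3, 4, 5.44, 6,  7,8, 9] 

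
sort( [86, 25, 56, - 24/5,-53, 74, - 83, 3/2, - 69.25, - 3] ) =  [ - 83, - 69.25,-53, - 24/5, - 3,  3/2, 25,56, 74,86]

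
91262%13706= 9026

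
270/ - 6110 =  - 1+584/611 = - 0.04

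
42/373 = 42/373  =  0.11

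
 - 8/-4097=8/4097  =  0.00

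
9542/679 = 14 + 36/679 = 14.05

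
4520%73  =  67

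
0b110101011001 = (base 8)6531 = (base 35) 2rm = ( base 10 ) 3417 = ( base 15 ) 102c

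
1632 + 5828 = 7460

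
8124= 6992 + 1132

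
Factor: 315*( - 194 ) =  -  2^1*3^2*5^1*7^1*97^1 = -61110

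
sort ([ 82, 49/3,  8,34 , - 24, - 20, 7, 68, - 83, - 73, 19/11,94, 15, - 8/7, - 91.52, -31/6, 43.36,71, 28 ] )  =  [ - 91.52 , -83,-73,  -  24, - 20,-31/6, - 8/7, 19/11  ,  7, 8 , 15, 49/3, 28,34,  43.36, 68, 71,82, 94 ] 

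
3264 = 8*408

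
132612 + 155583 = 288195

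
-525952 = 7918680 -8444632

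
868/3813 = 28/123=0.23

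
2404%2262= 142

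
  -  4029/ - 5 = 805+ 4/5 = 805.80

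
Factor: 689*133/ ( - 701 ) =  - 91637/701 = - 7^1*13^1*19^1 * 53^1  *  701^(-1)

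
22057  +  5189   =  27246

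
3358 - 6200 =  - 2842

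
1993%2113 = 1993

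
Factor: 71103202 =2^1* 211^1*168491^1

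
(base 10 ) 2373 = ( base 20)5id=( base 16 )945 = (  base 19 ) 6ah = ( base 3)10020220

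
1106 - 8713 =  - 7607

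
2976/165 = 992/55 = 18.04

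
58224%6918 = 2880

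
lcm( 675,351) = 8775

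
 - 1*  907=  - 907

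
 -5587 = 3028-8615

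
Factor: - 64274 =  - 2^1 * 7^1*4591^1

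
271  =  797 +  - 526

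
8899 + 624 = 9523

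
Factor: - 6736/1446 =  - 2^3*3^( - 1 )*241^(-1 ) * 421^1 = - 3368/723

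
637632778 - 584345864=53286914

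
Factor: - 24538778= - 2^1*11^1 * 1115399^1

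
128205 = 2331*55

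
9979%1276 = 1047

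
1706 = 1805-99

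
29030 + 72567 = 101597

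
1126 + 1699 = 2825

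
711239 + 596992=1308231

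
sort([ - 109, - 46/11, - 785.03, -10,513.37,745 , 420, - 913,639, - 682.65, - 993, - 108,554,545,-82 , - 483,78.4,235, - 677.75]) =[- 993, - 913,  -  785.03,-682.65, - 677.75, - 483, - 109, - 108, - 82, - 10, - 46/11,78.4,  235, 420 , 513.37, 545,554,639,745]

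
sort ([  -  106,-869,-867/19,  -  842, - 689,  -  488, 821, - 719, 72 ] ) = [ - 869,-842,- 719, - 689,-488 , -106, - 867/19, 72,821]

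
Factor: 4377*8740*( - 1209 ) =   -  46250270820 = - 2^2*3^2 * 5^1*13^1*19^1*23^1*31^1*1459^1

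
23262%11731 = 11531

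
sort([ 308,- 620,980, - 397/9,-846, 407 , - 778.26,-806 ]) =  [  -  846, - 806,- 778.26,  -  620, - 397/9,308 , 407,980] 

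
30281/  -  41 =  - 30281/41 = - 738.56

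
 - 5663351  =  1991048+- 7654399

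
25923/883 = 29 + 316/883 =29.36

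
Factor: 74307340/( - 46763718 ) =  - 37153670/23381859 = -  2^1*3^ ( - 1)*5^1 * 17^1 * 29^(  -  1 )*218551^1*268757^( - 1)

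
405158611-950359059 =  - 545200448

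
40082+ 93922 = 134004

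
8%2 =0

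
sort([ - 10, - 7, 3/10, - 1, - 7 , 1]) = [  -  10, - 7, - 7,  -  1, 3/10, 1]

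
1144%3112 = 1144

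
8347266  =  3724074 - - 4623192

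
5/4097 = 5/4097  =  0.00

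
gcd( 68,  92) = 4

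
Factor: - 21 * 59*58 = - 71862=-  2^1*3^1*7^1*29^1*59^1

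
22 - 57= - 35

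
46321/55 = 842+ 1/5 = 842.20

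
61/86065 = 61/86065 = 0.00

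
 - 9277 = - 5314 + - 3963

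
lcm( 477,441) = 23373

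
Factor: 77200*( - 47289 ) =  - 2^4 * 3^1*5^2*11^1*193^1*1433^1 = - 3650710800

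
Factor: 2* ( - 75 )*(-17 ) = 2550=2^1 *3^1*5^2*17^1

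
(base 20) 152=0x1F6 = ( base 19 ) 178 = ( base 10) 502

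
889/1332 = 889/1332 = 0.67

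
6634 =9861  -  3227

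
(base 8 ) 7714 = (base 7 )14535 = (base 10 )4044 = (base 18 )c8c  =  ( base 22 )87i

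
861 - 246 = 615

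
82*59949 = 4915818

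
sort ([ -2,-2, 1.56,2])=[ - 2, - 2, 1.56, 2]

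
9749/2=9749/2 = 4874.50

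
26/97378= 13/48689 =0.00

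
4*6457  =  25828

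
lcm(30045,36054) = 180270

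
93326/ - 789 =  - 93326/789  =  - 118.28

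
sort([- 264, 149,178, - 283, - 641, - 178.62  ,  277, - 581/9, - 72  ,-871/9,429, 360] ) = [ - 641, - 283, - 264, - 178.62, - 871/9 , - 72, -581/9, 149, 178,277, 360,429 ] 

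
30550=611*50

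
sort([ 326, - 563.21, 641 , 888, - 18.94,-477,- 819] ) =[ - 819, - 563.21, - 477, - 18.94, 326, 641,888]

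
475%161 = 153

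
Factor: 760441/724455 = 3^( - 2 ) *5^( - 1)*11^1 * 17^( - 1 )*73^1 = 803/765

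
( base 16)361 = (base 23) 1EE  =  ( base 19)27A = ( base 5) 11430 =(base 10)865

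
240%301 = 240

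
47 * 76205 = 3581635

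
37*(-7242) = -267954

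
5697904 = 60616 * 94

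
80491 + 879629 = 960120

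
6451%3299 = 3152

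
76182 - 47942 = 28240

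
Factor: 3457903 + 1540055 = 4997958 = 2^1* 3^1*7^1*127^1*937^1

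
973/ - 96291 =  - 973/96291 = - 0.01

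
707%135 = 32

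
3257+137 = 3394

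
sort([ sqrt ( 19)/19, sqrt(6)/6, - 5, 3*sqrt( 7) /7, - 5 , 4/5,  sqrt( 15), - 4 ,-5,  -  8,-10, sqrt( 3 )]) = [ - 10, - 8, - 5,-5, - 5 , - 4, sqrt(19)/19, sqrt(6)/6, 4/5, 3*sqrt(7)/7,sqrt( 3 ) , sqrt ( 15 )]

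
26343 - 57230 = -30887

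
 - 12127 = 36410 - 48537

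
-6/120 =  - 1/20 = - 0.05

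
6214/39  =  159  +  1/3 = 159.33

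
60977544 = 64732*942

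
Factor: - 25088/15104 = -2^1 * 7^2*59^( - 1) = -  98/59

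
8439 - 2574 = 5865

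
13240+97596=110836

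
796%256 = 28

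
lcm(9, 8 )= 72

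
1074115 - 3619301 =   -  2545186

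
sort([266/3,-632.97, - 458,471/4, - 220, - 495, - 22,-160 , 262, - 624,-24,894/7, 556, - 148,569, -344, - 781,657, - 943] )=[-943,  -  781,-632.97,-624,- 495,-458, - 344,-220,-160,-148, - 24, - 22, 266/3,471/4,894/7,262, 556,569,657 ] 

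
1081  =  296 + 785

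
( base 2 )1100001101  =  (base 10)781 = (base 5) 11111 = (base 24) 18d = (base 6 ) 3341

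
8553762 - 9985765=  -  1432003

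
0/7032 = 0 = 0.00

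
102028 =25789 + 76239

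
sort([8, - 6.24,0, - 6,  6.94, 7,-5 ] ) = [-6.24 , - 6, - 5, 0,6.94 , 7,  8]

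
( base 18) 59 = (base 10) 99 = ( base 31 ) 36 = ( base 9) 120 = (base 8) 143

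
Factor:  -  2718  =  -2^1 * 3^2*151^1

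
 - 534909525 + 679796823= 144887298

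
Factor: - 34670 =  - 2^1*5^1*3467^1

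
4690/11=426 + 4/11=426.36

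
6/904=3/452 = 0.01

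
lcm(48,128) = 384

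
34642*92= 3187064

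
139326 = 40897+98429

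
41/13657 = 41/13657 = 0.00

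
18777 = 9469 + 9308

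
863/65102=863/65102= 0.01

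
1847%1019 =828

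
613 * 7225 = 4428925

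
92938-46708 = 46230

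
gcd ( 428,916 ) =4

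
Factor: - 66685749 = - 3^1 * 13^1 * 61^1*28031^1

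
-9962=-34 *293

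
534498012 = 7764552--526733460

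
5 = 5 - 0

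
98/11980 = 49/5990 = 0.01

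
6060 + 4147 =10207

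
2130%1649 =481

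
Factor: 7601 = 11^1*691^1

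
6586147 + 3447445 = 10033592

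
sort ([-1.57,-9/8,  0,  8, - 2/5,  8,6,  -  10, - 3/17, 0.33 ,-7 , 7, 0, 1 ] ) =[- 10,-7,-1.57,  -  9/8,  -  2/5, - 3/17,0, 0,0.33 , 1, 6  ,  7 , 8, 8]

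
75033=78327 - 3294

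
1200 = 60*20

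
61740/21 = 2940 = 2940.00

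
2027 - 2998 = -971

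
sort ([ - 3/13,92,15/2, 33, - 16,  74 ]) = [ - 16, - 3/13,  15/2,33, 74, 92 ]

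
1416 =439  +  977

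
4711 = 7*673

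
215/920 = 43/184 =0.23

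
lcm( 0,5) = 0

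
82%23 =13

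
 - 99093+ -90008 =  - 189101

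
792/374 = 36/17 = 2.12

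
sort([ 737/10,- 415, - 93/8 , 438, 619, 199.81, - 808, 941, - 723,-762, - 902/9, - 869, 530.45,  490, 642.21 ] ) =[ - 869, - 808, - 762, - 723, - 415, - 902/9,  -  93/8, 737/10  ,  199.81 , 438,  490,530.45, 619, 642.21,941]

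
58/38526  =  29/19263 = 0.00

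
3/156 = 1/52 = 0.02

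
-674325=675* (  -  999)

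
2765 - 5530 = - 2765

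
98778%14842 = 9726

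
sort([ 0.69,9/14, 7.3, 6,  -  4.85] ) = [ - 4.85,9/14,0.69,6, 7.3 ] 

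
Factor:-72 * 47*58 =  - 196272= - 2^4*3^2*29^1 * 47^1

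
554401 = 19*29179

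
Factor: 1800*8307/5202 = 2^2*3^2*5^2*13^1*17^(-2)*71^1 = 830700/289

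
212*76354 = 16187048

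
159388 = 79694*2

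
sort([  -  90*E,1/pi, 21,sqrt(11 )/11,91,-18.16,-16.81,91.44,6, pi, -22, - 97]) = [-90*E,-97, - 22,-18.16,  -  16.81 , sqrt(11) /11,  1/pi,pi, 6,21,91,91.44] 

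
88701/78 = 1137 + 5/26=1137.19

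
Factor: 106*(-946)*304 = - 30483904 = - 2^6*11^1*19^1*43^1 *53^1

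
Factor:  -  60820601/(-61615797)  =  3^( - 1 )*83^( - 1 )*353^(-1 )  *701^(-1 )*60820601^1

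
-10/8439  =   - 1+8429/8439 = -0.00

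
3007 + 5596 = 8603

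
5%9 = 5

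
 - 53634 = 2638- 56272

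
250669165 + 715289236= 965958401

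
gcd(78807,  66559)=1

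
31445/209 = 150 + 5/11 = 150.45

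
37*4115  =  152255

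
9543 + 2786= 12329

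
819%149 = 74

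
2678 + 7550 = 10228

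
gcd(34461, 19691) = 7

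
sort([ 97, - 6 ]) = [ - 6,  97] 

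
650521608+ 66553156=717074764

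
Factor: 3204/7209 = 2^2*3^( -2) = 4/9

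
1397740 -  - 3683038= 5080778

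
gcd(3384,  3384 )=3384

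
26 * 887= 23062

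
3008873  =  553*5441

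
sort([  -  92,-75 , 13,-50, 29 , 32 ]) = [ - 92, - 75,-50, 13,29,32] 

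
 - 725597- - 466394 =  - 259203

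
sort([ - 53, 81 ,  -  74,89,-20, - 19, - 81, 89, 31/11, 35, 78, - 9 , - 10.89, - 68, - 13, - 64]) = [ - 81, - 74, - 68,  -  64, - 53, -20, - 19, - 13, - 10.89, - 9,31/11, 35,78,81,  89, 89 ]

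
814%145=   89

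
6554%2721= 1112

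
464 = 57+407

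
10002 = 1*10002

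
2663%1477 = 1186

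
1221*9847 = 12023187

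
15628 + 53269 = 68897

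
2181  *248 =540888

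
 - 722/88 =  - 361/44  =  - 8.20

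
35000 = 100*350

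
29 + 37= 66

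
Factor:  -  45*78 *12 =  - 2^3 *3^4*5^1*13^1 = -42120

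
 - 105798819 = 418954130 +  - 524752949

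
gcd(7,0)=7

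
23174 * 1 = 23174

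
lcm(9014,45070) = 45070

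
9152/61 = 150+2/61 = 150.03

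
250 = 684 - 434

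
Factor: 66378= 2^1*3^1*13^1 *23^1*37^1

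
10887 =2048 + 8839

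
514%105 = 94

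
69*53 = 3657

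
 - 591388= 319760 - 911148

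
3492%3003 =489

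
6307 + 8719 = 15026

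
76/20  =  3 + 4/5=3.80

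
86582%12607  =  10940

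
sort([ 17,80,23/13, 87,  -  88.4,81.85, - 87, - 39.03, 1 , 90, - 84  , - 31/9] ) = [ - 88.4, - 87, - 84, -39.03, - 31/9, 1, 23/13, 17,80, 81.85,87, 90] 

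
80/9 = 80/9= 8.89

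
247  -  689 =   -  442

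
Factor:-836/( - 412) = 209/103 = 11^1*19^1*103^( - 1) 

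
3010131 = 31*97101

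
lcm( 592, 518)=4144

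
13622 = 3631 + 9991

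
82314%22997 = 13323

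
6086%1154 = 316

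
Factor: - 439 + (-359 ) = -2^1 * 3^1*7^1*19^1 =- 798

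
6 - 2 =4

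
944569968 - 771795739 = 172774229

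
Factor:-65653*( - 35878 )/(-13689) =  - 2^1*3^( - 4)*7^1*13^( - 2 ) * 83^1 * 113^1 * 17939^1=   - 2355498334/13689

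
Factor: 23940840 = 2^3*3^1 * 5^1*7^1*11^1 * 2591^1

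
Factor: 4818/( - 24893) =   -  6/31 = - 2^1 * 3^1*31^( - 1)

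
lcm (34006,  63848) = 3128552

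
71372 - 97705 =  - 26333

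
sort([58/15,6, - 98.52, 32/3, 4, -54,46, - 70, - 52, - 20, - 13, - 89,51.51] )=[-98.52, -89, -70,-54,-52, - 20,-13,58/15,4, 6, 32/3,46,  51.51]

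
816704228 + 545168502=1361872730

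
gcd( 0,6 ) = 6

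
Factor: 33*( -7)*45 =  - 3^3*5^1*7^1*11^1= - 10395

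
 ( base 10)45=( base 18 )29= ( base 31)1e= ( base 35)1A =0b101101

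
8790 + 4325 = 13115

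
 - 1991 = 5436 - 7427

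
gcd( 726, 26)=2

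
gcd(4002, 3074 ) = 58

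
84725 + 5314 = 90039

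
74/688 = 37/344 = 0.11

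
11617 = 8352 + 3265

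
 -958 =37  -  995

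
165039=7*23577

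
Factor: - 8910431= -17^1*227^1*2309^1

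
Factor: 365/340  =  73/68 = 2^( - 2)*17^(-1) *73^1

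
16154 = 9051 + 7103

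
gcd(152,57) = 19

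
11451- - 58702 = 70153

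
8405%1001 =397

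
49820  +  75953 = 125773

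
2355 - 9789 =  - 7434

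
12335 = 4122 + 8213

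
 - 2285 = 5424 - 7709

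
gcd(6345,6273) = 9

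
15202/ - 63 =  - 242 + 44/63=- 241.30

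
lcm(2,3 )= 6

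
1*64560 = 64560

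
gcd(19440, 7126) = 2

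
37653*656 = 24700368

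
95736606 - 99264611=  - 3528005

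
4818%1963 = 892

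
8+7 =15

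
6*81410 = 488460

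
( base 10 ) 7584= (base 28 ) 9io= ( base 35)66o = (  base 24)d40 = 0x1DA0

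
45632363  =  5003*9121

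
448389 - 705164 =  - 256775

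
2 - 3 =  - 1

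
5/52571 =5/52571 =0.00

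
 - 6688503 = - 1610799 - 5077704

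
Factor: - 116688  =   - 2^4*3^1*11^1 * 13^1*17^1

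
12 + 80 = 92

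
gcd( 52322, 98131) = 1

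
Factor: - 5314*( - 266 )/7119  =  201932/1017 =2^2*3^( - 2 ) * 19^1 * 113^( - 1)*2657^1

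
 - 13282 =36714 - 49996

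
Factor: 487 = 487^1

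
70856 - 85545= - 14689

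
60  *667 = 40020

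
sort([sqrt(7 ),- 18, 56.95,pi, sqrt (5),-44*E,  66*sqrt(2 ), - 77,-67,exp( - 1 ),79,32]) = [ - 44*E,-77,-67,-18, exp( - 1),sqrt(5), sqrt ( 7),  pi , 32,56.95,79,66*sqrt(2)]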